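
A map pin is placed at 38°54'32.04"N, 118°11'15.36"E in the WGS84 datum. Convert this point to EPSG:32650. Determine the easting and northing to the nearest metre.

E 602970 m, N 4307338 m

Zone 50 central meridian λ₀ = 6×50 − 183 = 117°; Δλ = +1.1876°.
Transverse Mercator on WGS84 with k₀ = 0.9996 gives E = 602969.680 m, N = 4307337.513 m.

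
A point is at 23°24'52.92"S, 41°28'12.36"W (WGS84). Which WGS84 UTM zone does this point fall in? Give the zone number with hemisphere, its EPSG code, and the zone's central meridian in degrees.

UTM zone = ⌊(λ + 180)/6⌋ + 1; -41.4701° ∈ [-42°, -36°) → zone 24.
Hemisphere: S (φ < 0).
Central meridian λ₀ = 6×24 − 183 = -39°.
EPSG code: 32724.

Zone 24S (EPSG:32724), central meridian -39°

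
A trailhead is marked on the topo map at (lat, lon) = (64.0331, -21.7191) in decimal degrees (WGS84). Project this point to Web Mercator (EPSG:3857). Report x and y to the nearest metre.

x -2417759 m, y 9358175 m

Web Mercator is spherical with R = a = 6378137 m.
x = R·λ = 6378137 × -0.379069806 = -2417759.152 m.
y = R·ln tan(π/4 + φ/2) = 6378137 × 1.467226956 = 9358174.534 m.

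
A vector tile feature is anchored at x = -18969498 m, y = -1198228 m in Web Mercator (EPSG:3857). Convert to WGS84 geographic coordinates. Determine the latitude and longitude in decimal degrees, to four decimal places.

R = 6378137 m. λ = x/R = -170.40589985°.
φ = 2·arctan(exp(y/R)) − 90° = 2·arctan(0.82873) − 90° = -10.70110301°.

lat -10.7011°, lon -170.4059°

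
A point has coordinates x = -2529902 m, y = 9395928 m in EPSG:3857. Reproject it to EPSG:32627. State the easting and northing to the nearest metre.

E 416108 m, N 7118344 m

Web Mercator inverse (R = 6378137 m) → φ = 64.18120074°, λ = -22.72649634°.
UTM 27N forward: E = 416108.485 m, N = 7118344.013 m.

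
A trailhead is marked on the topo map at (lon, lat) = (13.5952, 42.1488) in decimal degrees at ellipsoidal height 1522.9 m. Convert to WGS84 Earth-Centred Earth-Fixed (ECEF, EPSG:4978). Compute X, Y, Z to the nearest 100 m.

WGS84: a = 6378137 m, e² = 0.006694380; N(φ) = a/√(1−e²sin²φ) = 6387772.584 m.
X = (N+h)·cosφ·cosλ = 4604323.859 m; Y = (N+h)·cosφ·sinλ = 1113494.873 m; Z = (N(1−e²)+h)·sinφ = 4258894.054 m.

X 4604300 m, Y 1113500 m, Z 4258900 m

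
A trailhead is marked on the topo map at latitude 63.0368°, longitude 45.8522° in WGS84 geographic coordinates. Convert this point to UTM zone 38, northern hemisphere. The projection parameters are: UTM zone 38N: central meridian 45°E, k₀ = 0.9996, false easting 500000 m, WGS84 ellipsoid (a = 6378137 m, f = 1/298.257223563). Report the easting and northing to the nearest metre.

Zone 38 central meridian λ₀ = 6×38 − 183 = 45°; Δλ = +0.8522°.
Transverse Mercator on WGS84 with k₀ = 0.9996 gives E = 543110.825 m, N = 6989975.139 m.

E 543111 m, N 6989975 m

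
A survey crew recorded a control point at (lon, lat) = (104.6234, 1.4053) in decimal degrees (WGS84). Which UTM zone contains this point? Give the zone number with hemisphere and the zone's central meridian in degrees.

UTM zone = ⌊(λ + 180)/6⌋ + 1; 104.6234° ∈ [102°, 108°) → zone 48.
Hemisphere: N (φ ≥ 0).
Central meridian λ₀ = 6×48 − 183 = 105°.

Zone 48N, central meridian 105°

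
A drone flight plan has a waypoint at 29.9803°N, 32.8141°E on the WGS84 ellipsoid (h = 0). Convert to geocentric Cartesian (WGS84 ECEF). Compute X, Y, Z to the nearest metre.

X 4647048 m, Y 2996437 m, Z 3168482 m

WGS84: a = 6378137 m, e² = 0.006694380; N(φ) = a/√(1−e²sin²φ) = 6383474.546 m.
X = (N+h)·cosφ·cosλ = 4647048.187 m; Y = (N+h)·cosφ·sinλ = 2996437.012 m; Z = (N(1−e²)+h)·sinφ = 3168482.330 m.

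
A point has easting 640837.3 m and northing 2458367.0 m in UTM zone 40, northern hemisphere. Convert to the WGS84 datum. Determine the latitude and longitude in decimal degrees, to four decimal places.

lat 22.2250°, lon 58.3665°

Zone 40N: λ₀ = 57°, k₀ = 0.9996, false easting 500000 m.
Meridian distance M = (N − FN)/k₀ = 2459350.7 m.
Inverse transverse Mercator on WGS84 gives φ = 22.22500016°, λ = 58.36650006°.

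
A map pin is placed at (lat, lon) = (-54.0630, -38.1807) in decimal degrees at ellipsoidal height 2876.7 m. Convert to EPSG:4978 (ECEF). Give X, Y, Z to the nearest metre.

X 2950282 m, Y -2320034 m, Z -5143192 m

WGS84: a = 6378137 m, e² = 0.006694380; N(φ) = a/√(1−e²sin²φ) = 6392178.545 m.
X = (N+h)·cosφ·cosλ = 2950281.842 m; Y = (N+h)·cosφ·sinλ = -2320034.100 m; Z = (N(1−e²)+h)·sinφ = -5143191.567 m.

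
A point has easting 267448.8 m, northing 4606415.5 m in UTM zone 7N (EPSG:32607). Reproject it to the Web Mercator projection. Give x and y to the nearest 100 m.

Unproject from UTM 7N (λ₀ = -141°) → φ = 41.57560044°, λ = -143.78939986°.
Web Mercator (R = 6378137 m): x = -16006562.773 m, y = 5097616.932 m.

x -16006600 m, y 5097600 m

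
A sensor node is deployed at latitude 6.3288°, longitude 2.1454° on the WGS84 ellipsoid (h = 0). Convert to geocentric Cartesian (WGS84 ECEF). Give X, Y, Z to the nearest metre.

WGS84: a = 6378137 m, e² = 0.006694380; N(φ) = a/√(1−e²sin²φ) = 6378396.437 m.
X = (N+h)·cosφ·cosλ = 6335080.667 m; Y = (N+h)·cosφ·sinλ = 237323.547 m; Z = (N(1−e²)+h)·sinφ = 698408.697 m.

X 6335081 m, Y 237324 m, Z 698409 m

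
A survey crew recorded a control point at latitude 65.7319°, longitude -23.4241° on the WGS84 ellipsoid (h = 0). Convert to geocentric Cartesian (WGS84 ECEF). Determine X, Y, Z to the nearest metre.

X 2412136 m, Y -1045029 m, Z 5791724 m

WGS84: a = 6378137 m, e² = 0.006694380; N(φ) = a/√(1−e²sin²φ) = 6395953.827 m.
X = (N+h)·cosφ·cosλ = 2412136.490 m; Y = (N+h)·cosφ·sinλ = -1045029.490 m; Z = (N(1−e²)+h)·sinφ = 5791724.471 m.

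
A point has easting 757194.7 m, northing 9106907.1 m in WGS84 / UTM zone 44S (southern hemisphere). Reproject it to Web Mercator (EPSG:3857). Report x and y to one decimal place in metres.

Unproject from UTM 44S (λ₀ = 81°) → φ = -8.07289957°, λ = 83.33369972°.
Web Mercator (R = 6378137 m): x = 9276665.019 m, y = -901659.381 m.

x 9276665.0 m, y -901659.4 m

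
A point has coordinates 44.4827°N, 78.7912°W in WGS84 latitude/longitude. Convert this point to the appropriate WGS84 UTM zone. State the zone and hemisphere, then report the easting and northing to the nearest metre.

Zone 17N: E 675647 m, N 4927860 m

Longitude -78.7912° lies in the 6° band [-84°, -78°), giving zone 17; latitude is north of the equator, so 17N.
Zone 17 central meridian λ₀ = 6×17 − 183 = -81°; Δλ = +2.2088°.
Transverse Mercator on WGS84 with k₀ = 0.9996 gives E = 675647.398 m, N = 4927860.460 m.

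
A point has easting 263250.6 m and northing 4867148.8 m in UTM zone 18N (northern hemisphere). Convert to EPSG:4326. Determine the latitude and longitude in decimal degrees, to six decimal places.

lat 43.919400°, lon -77.948901°

Zone 18N: λ₀ = -75°, k₀ = 0.9996, false easting 500000 m.
Meridian distance M = (N − FN)/k₀ = 4869096.4 m.
Inverse transverse Mercator on WGS84 gives φ = 43.91940001°, λ = -77.94890062°.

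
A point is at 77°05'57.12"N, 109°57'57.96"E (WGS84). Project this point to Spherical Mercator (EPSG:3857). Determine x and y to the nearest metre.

x 12241370 m, y 13903366 m

Web Mercator is spherical with R = a = 6378137 m.
x = R·λ = 6378137 × 1.919270511 = 12241370.257 m.
y = R·ln tan(π/4 + φ/2) = 6378137 × 2.179847476 = 13903365.839 m.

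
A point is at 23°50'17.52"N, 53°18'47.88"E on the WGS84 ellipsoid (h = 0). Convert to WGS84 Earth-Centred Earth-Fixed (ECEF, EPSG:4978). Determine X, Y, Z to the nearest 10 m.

X 3487380 m, Y 4680940 m, Z 2561900 m

WGS84: a = 6378137 m, e² = 0.006694380; N(φ) = a/√(1−e²sin²φ) = 6381627.012 m.
X = (N+h)·cosφ·cosλ = 3487378.823 m; Y = (N+h)·cosφ·sinλ = 4680944.906 m; Z = (N(1−e²)+h)·sinφ = 2561901.969 m.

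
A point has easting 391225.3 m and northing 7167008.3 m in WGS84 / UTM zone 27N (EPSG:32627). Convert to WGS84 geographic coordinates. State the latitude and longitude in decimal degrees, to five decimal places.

Zone 27N: λ₀ = -21°, k₀ = 0.9996, false easting 500000 m.
Meridian distance M = (N − FN)/k₀ = 7169876.3 m.
Inverse transverse Mercator on WGS84 gives φ = 64.61059998°, λ = -23.27400012°.

lat 64.61060°, lon -23.27400°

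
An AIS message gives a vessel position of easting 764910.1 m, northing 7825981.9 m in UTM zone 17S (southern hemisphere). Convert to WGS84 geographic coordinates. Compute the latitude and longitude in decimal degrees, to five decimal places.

lat -19.64370°, lon -78.47380°

Zone 17S: λ₀ = -81°, k₀ = 0.9996, false easting 500000 m, false northing 10000000 m.
Meridian distance M = (N − FN)/k₀ = -2174888.1 m.
Inverse transverse Mercator on WGS84 gives φ = -19.64370030°, λ = -78.47379988°.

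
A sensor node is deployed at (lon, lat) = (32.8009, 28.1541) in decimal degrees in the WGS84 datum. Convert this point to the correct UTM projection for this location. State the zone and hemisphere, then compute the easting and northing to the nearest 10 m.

Zone 36N: E 480450 m, N 3114290 m

Longitude 32.8009° lies in the 6° band [30°, 36°), giving zone 36; latitude is north of the equator, so 36N.
Zone 36 central meridian λ₀ = 6×36 − 183 = 33°; Δλ = -0.1991°.
Transverse Mercator on WGS84 with k₀ = 0.9996 gives E = 480451.883 m, N = 3114289.035 m.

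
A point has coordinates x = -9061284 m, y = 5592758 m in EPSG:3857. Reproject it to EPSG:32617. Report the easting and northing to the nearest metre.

E 468461 m, N 4962699 m

Web Mercator inverse (R = 6378137 m) → φ = 44.81700164°, λ = -81.39889911°.
UTM 17N forward: E = 468460.730 m, N = 4962699.314 m.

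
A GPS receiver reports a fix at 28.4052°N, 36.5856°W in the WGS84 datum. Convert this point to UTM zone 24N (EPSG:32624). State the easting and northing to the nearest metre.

E 736535 m, N 3144461 m

Zone 24 central meridian λ₀ = 6×24 − 183 = -39°; Δλ = +2.4144°.
Transverse Mercator on WGS84 with k₀ = 0.9996 gives E = 736534.582 m, N = 3144461.445 m.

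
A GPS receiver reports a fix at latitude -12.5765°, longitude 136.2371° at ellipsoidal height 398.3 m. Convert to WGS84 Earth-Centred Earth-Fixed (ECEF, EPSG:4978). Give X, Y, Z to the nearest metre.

WGS84: a = 6378137 m, e² = 0.006694380; N(φ) = a/√(1−e²sin²φ) = 6379149.432 m.
X = (N+h)·cosφ·cosλ = -4496813.667 m; Y = (N+h)·cosφ·sinλ = 4306703.268 m; Z = (N(1−e²)+h)·sinφ = -1379802.940 m.

X -4496814 m, Y 4306703 m, Z -1379803 m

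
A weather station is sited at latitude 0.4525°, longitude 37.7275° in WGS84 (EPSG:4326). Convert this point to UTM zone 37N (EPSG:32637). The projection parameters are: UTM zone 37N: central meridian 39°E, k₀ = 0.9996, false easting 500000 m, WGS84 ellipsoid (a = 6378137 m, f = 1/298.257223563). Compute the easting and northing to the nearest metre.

Zone 37 central meridian λ₀ = 6×37 − 183 = 39°; Δλ = -1.2725°.
Transverse Mercator on WGS84 with k₀ = 0.9996 gives E = 358395.277 m, N = 50027.277 m.

E 358395 m, N 50027 m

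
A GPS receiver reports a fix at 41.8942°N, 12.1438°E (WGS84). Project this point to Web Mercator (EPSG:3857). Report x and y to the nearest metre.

Web Mercator is spherical with R = a = 6378137 m.
x = R·λ = 6378137 × 0.211949294 = 1351841.632 m.
y = R·ln tan(π/4 + φ/2) = 6378137 × 0.806684502 = 5145144.269 m.

x 1351842 m, y 5145144 m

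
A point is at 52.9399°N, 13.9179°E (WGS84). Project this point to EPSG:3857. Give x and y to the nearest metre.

Web Mercator is spherical with R = a = 6378137 m.
x = R·λ = 6378137 × 0.242913180 = 1549333.541 m.
y = R·ln tan(π/4 + φ/2) = 6378137 × 1.093091725 = 6971888.775 m.

x 1549334 m, y 6971889 m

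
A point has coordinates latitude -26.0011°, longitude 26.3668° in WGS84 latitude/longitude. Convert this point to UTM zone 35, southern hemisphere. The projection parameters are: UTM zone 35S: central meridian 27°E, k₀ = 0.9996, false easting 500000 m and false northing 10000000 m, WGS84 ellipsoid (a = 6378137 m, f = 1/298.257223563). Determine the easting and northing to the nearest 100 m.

E 436600 m, N 7124000 m

Zone 35 central meridian λ₀ = 6×35 − 183 = 27°; Δλ = -0.6332°.
Transverse Mercator on WGS84 with k₀ = 0.9996 gives E = 436630.611 m, N = 7124040.833 m.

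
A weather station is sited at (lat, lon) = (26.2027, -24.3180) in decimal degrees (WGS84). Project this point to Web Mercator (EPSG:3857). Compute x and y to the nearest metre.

x -2707067 m, y 3024208 m

Web Mercator is spherical with R = a = 6378137 m.
x = R·λ = 6378137 × -0.424429167 = -2707067.377 m.
y = R·ln tan(π/4 + φ/2) = 6378137 × 0.474152240 = 3024207.943 m.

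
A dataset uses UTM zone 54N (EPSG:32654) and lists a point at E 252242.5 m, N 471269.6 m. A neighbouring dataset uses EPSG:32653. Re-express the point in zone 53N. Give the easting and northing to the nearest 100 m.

E 918400 m, N 471900 m

UTM 54N → geographic: φ = 4.26040024°, λ = 138.76789990°.
UTM 53N (λ₀ = 135°) forward: E = 918422.454 m, N = 471934.151 m.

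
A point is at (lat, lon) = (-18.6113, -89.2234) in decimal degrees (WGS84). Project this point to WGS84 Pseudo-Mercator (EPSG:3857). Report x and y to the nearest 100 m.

x -9932300 m, y -2109200 m

Web Mercator is spherical with R = a = 6378137 m.
x = R·λ = 6378137 × -1.557242100 = -9932303.455 m.
y = R·ln tan(π/4 + φ/2) = 6378137 × -0.330696221 = -2109225.806 m.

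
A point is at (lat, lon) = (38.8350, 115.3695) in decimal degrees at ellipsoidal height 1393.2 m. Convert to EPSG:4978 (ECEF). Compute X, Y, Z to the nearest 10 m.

X -2131950 m, Y 4496060 m, Z 3978940 m

WGS84: a = 6378137 m, e² = 0.006694380; N(φ) = a/√(1−e²sin²φ) = 6386548.593 m.
X = (N+h)·cosφ·cosλ = -2131953.636 m; Y = (N+h)·cosφ·sinλ = 4496059.240 m; Z = (N(1−e²)+h)·sinφ = 3978938.880 m.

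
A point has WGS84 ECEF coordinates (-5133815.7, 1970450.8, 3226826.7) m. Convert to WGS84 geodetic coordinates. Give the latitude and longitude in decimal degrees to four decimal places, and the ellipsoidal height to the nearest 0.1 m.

λ = atan2(Y, X) = 159.00229963°; p = √(X²+Y²) = 5498976.3 m.
Bowring's method on WGS84 (a = 6378137 m, b = 6356752.314 m) gives φ = 30.57280031°, h = 3186.506 m.

lat 30.5728°, lon 159.0023°, h 3186.5 m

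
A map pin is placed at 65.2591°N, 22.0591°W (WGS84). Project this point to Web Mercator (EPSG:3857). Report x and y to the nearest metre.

x -2455608 m, y 9676953 m

Web Mercator is spherical with R = a = 6378137 m.
x = R·λ = 6378137 × -0.385003925 = -2455607.779 m.
y = R·ln tan(π/4 + φ/2) = 6378137 × 1.517206811 = 9676952.896 m.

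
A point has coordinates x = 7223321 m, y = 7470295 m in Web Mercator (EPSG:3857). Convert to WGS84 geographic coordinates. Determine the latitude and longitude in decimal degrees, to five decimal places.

lat 55.55480°, lon 64.88820°

R = 6378137 m. λ = x/R = 64.88819656°.
φ = 2·arctan(exp(y/R)) − 90° = 2·arctan(3.22597) − 90° = 55.55480181°.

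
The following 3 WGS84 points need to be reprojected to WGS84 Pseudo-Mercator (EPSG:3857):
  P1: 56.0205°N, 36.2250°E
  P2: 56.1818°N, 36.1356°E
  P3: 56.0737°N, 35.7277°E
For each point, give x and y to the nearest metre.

P1: x 4032549 m, y 7562498 m; P2: x 4022597 m, y 7594692 m; P3: x 3977189 m, y 7573101 m

Web Mercator: x = R·λ, y = R·ln tan(π/4+φ/2), R = 6378137 m.
P1 (56.0205°, 36.2250°) → (4032548.554, 7562497.709) m.
P2 (56.1818°, 36.1356°) → (4022596.592, 7594692.348) m.
P3 (56.0737°, 35.7277°) → (3977189.371, 7573101.253) m.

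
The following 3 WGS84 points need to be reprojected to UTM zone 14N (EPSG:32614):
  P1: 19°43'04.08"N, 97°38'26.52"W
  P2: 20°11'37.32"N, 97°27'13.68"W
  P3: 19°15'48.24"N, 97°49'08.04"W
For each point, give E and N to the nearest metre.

UTM zone 14N: λ₀ = -99°, k₀ = 0.9996.
P1 (19.7178°, -97.6407°) → (642451.949, 2180823.736) m.
P2 (20.1937°, -97.4538°) → (661556.880, 2233669.007) m.
P3 (19.2634°, -97.8189°) → (624120.666, 2130394.600) m.

P1: E 642452 m, N 2180824 m; P2: E 661557 m, N 2233669 m; P3: E 624121 m, N 2130395 m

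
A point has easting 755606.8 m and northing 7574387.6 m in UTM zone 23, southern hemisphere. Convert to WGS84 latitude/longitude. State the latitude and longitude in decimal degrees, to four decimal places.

Zone 23S: λ₀ = -45°, k₀ = 0.9996, false easting 500000 m, false northing 10000000 m.
Meridian distance M = (N − FN)/k₀ = -2426583.0 m.
Inverse transverse Mercator on WGS84 gives φ = -21.91619977°, λ = -42.52570021°.

lat -21.9162°, lon -42.5257°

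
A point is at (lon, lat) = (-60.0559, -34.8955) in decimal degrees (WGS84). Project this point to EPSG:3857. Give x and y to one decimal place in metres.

Web Mercator is spherical with R = a = 6378137 m.
x = R·λ = 6378137 × -1.048173190 = -6685392.207 m.
y = R·ln tan(π/4 + φ/2) = 6378137 × -0.650611466 = -4149689.064 m.

x -6685392.2 m, y -4149689.1 m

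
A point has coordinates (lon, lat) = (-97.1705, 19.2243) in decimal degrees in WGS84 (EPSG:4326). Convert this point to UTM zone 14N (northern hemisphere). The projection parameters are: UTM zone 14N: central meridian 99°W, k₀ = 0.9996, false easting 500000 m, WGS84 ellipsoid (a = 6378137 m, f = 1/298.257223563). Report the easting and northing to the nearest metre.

E 692321 m, N 2126657 m

Zone 14 central meridian λ₀ = 6×14 − 183 = -99°; Δλ = +1.8295°.
Transverse Mercator on WGS84 with k₀ = 0.9996 gives E = 692320.976 m, N = 2126657.304 m.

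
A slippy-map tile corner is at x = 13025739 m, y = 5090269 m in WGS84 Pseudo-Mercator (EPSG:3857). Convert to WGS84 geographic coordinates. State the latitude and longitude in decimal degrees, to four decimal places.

R = 6378137 m. λ = x/R = 117.01220431°.
φ = 2·arctan(exp(y/R)) − 90° = 2·arctan(2.22127) − 90° = 41.52620255°.

lat 41.5262°, lon 117.0122°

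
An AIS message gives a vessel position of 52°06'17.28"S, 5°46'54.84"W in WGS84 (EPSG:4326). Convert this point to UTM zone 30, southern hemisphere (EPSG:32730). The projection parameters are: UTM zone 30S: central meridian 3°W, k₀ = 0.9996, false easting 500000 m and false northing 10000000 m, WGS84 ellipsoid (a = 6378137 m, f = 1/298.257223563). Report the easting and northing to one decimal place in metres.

E 309485.7 m, N 4223654.5 m

Zone 30 central meridian λ₀ = 6×30 − 183 = -3°; Δλ = -2.7819°.
Transverse Mercator on WGS84 with k₀ = 0.9996 gives E = 309485.675 m, N = 4223654.473 m.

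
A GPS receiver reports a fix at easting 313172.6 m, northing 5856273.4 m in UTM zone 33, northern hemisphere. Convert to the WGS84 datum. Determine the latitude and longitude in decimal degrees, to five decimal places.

Zone 33N: λ₀ = 15°, k₀ = 0.9996, false easting 500000 m.
Meridian distance M = (N − FN)/k₀ = 5858616.8 m.
Inverse transverse Mercator on WGS84 gives φ = 52.82380011°, λ = 12.22710021°.

lat 52.82380°, lon 12.22710°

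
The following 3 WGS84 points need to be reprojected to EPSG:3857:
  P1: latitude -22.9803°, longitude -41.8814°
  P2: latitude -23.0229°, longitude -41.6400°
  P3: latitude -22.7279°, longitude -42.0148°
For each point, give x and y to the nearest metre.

Web Mercator: x = R·λ, y = R·ln tan(π/4+φ/2), R = 6378137 m.
P1 (-22.9803°, -41.8814°) → (-4662216.122, -2629636.430) m.
P2 (-23.0229°, -41.6400°) → (-4635343.597, -2634788.240) m.
P3 (-22.7279°, -42.0148°) → (-4677066.142, -2599145.744) m.

P1: x -4662216 m, y -2629636 m; P2: x -4635344 m, y -2634788 m; P3: x -4677066 m, y -2599146 m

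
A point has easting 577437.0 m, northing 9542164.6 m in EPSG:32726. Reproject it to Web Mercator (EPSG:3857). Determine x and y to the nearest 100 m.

x -2928000 m, y -461500 m

Unproject from UTM 26S (λ₀ = -27°) → φ = -4.14180002°, λ = -26.30230037°.
Web Mercator (R = 6378137 m): x = -2927958.684 m, y = -461465.146 m.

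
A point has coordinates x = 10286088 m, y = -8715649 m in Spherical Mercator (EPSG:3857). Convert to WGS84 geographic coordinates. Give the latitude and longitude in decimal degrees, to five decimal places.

lat -61.38880°, lon 92.40150°

R = 6378137 m. λ = x/R = 92.40150064°.
φ = 2·arctan(exp(y/R)) − 90° = 2·arctan(0.25500) − 90° = -61.38879957°.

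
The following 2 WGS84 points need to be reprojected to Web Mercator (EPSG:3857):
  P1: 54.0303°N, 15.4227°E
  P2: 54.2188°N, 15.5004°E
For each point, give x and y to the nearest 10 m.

P1: x 1716850 m, y 7175900 m; P2: x 1725500 m, y 7211700 m

Web Mercator: x = R·λ, y = R·ln tan(π/4+φ/2), R = 6378137 m.
P1 (54.0303°, 15.4227°) → (1716847.111, 7175896.841) m.
P2 (54.2188°, 15.5004°) → (1725496.635, 7211703.781) m.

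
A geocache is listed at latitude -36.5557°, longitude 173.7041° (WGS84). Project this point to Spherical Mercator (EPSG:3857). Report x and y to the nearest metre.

x 19336652 m, y -4377357 m

Web Mercator is spherical with R = a = 6378137 m.
x = R·λ = 6378137 × 3.031708469 = 19336651.961 m.
y = R·ln tan(π/4 + φ/2) = 6378137 × -0.686306475 = -4377356.720 m.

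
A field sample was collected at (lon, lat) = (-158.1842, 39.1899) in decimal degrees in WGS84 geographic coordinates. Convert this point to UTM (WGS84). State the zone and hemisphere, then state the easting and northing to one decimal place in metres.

Zone 4N: E 570452.8 m, N 4338167.3 m

Longitude -158.1842° lies in the 6° band [-162°, -156°), giving zone 4; latitude is north of the equator, so 4N.
Zone 4 central meridian λ₀ = 6×4 − 183 = -159°; Δλ = +0.8158°.
Transverse Mercator on WGS84 with k₀ = 0.9996 gives E = 570452.820 m, N = 4338167.283 m.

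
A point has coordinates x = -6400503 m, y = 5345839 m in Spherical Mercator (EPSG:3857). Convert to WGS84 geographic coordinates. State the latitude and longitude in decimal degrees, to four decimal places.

R = 6378137 m. λ = x/R = -57.49669671°.
φ = 2·arctan(exp(y/R)) − 90° = 2·arctan(2.31209) − 90° = 43.22209958°.

lat 43.2221°, lon -57.4967°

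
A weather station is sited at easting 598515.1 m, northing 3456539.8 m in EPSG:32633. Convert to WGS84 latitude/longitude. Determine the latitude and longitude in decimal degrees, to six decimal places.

lat 31.238900°, lon 16.034500°

Zone 33N: λ₀ = 15°, k₀ = 0.9996, false easting 500000 m.
Meridian distance M = (N − FN)/k₀ = 3457923.0 m.
Inverse transverse Mercator on WGS84 gives φ = 31.23889992°, λ = 16.03450035°.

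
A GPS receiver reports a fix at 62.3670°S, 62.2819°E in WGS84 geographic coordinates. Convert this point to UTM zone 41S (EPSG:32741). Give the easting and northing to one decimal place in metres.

E 462841.6 m, N 3084728.3 m

Zone 41 central meridian λ₀ = 6×41 − 183 = 63°; Δλ = -0.7181°.
Transverse Mercator on WGS84 with k₀ = 0.9996 gives E = 462841.635 m, N = 3084728.294 m.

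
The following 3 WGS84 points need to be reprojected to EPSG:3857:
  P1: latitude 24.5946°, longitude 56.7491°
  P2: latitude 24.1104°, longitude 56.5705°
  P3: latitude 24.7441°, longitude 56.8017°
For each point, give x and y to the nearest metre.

P1: x 6317281 m, y 2826032 m; P2: x 6297399 m, y 2766867 m; P3: x 6323136 m, y 2844346 m

Web Mercator: x = R·λ, y = R·ln tan(π/4+φ/2), R = 6378137 m.
P1 (24.5946°, 56.7491°) → (6317280.915, 2826031.920) m.
P2 (24.1104°, 56.5705°) → (6297399.254, 2766866.612) m.
P3 (24.7441°, 56.8017°) → (6323136.320, 2844345.656) m.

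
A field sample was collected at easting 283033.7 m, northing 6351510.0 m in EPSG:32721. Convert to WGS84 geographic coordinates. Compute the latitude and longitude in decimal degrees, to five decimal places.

Zone 21S: λ₀ = -57°, k₀ = 0.9996, false easting 500000 m, false northing 10000000 m.
Meridian distance M = (N − FN)/k₀ = -3649950.0 m.
Inverse transverse Mercator on WGS84 gives φ = -32.95319961°, λ = -59.32109991°.

lat -32.95320°, lon -59.32110°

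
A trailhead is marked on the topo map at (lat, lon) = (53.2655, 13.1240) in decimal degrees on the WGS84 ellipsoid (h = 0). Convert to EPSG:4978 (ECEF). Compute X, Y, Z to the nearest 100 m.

WGS84: a = 6378137 m, e² = 0.006694380; N(φ) = a/√(1−e²sin²φ) = 6391893.029 m.
X = (N+h)·cosφ·cosλ = 3723186.963 m; Y = (N+h)·cosφ·sinλ = 868056.927 m; Z = (N(1−e²)+h)·sinφ = 5088270.695 m.

X 3723200 m, Y 868100 m, Z 5088300 m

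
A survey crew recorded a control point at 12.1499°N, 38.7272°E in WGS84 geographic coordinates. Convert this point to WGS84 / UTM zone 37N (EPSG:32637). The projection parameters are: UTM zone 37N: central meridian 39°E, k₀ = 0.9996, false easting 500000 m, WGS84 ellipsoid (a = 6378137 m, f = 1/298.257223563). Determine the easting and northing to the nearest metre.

Zone 37 central meridian λ₀ = 6×37 − 183 = 39°; Δλ = -0.2728°.
Transverse Mercator on WGS84 with k₀ = 0.9996 gives E = 470319.647 m, N = 1343144.245 m.

E 470320 m, N 1343144 m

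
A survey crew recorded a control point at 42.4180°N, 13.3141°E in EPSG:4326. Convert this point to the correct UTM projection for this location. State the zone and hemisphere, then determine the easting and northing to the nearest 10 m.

Longitude 13.3141° lies in the 6° band [12°, 18°), giving zone 33; latitude is north of the equator, so 33N.
Zone 33 central meridian λ₀ = 6×33 − 183 = 15°; Δλ = -1.6859°.
Transverse Mercator on WGS84 with k₀ = 0.9996 gives E = 361293.421 m, N = 4697564.705 m.

Zone 33N: E 361290 m, N 4697560 m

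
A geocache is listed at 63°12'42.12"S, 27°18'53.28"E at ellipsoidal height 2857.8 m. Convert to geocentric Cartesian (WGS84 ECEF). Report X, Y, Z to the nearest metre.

X 2562059 m, Y 1323216 m, Z -5673203 m

WGS84: a = 6378137 m, e² = 0.006694380; N(φ) = a/√(1−e²sin²φ) = 6395217.697 m.
X = (N+h)·cosφ·cosλ = 2562059.223 m; Y = (N+h)·cosφ·sinλ = 1323215.590 m; Z = (N(1−e²)+h)·sinφ = -5673203.070 m.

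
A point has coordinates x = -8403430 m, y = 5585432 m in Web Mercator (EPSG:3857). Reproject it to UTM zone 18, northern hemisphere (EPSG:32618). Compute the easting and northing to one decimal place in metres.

Web Mercator inverse (R = 6378137 m) → φ = 44.77029924°, λ = -75.48929608°.
UTM 18N forward: E = 461282.207 m, N = 4957550.505 m.

E 461282.2 m, N 4957550.5 m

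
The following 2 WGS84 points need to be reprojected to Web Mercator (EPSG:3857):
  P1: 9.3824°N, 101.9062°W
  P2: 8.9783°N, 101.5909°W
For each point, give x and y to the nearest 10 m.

P1: x -11344150 m, y 1049140 m; P2: x -11309050 m, y 1003580 m

Web Mercator: x = R·λ, y = R·ln tan(π/4+φ/2), R = 6378137 m.
P1 (9.3824°, -101.9062°) → (-11344146.293, 1049143.375) m.
P2 (8.9783°, -101.5909°) → (-11309047.257, 1003575.392) m.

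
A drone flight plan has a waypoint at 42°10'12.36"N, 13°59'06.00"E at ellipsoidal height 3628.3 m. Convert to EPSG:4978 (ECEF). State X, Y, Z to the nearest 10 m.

X 4596610 m, Y 1144790 m, Z 4262060 m

WGS84: a = 6378137 m, e² = 0.006694380; N(φ) = a/√(1−e²sin²φ) = 6387780.517 m.
X = (N+h)·cosφ·cosλ = 4596614.806 m; Y = (N+h)·cosφ·sinλ = 1144786.674 m; Z = (N(1−e²)+h)·sinφ = 4262061.714 m.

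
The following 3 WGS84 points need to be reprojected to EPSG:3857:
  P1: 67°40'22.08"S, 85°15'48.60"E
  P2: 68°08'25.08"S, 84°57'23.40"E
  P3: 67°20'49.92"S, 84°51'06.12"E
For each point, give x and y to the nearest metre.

P1: x 9491489 m, y -10350446 m; P2: x 9457314 m, y -10488816 m; P3: x 9445648 m, y -10255690 m

Web Mercator: x = R·λ, y = R·ln tan(π/4+φ/2), R = 6378137 m.
P1 (-67.6728°, 85.2635°) → (9491489.403, -10350445.581) m.
P2 (-68.1403°, 84.9565°) → (9457314.320, -10488816.283) m.
P3 (-67.3472°, 84.8517°) → (9445648.037, -10255689.653) m.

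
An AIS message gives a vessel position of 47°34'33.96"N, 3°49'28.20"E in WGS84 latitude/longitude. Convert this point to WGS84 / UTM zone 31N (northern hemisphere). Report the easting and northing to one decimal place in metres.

E 562005.9 m, N 5269516.6 m

Zone 31 central meridian λ₀ = 6×31 − 183 = 3°; Δλ = +0.8245°.
Transverse Mercator on WGS84 with k₀ = 0.9996 gives E = 562005.948 m, N = 5269516.588 m.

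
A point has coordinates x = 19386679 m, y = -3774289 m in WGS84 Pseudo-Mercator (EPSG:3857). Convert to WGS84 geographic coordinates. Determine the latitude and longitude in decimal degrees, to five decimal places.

lat -32.08360°, lon 174.15350°

R = 6378137 m. λ = x/R = 174.15350054°.
φ = 2·arctan(exp(y/R)) − 90° = 2·arctan(0.55336) − 90° = -32.08359668°.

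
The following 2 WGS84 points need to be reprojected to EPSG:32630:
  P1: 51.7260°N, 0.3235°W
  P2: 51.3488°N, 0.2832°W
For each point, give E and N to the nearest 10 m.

P1: E 684850 m, N 5733950 m; P2: E 689190 m, N 5692120 m

UTM zone 30N: λ₀ = -3°, k₀ = 0.9996.
P1 (51.7260°, -0.3235°) → (684847.275, 5733954.410) m.
P2 (51.3488°, -0.2832°) → (689188.338, 5692118.018) m.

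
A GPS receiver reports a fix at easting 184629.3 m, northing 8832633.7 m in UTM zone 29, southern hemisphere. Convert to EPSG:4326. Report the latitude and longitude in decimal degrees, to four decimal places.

Zone 29S: λ₀ = -9°, k₀ = 0.9996, false easting 500000 m, false northing 10000000 m.
Meridian distance M = (N − FN)/k₀ = -1167833.4 m.
Inverse transverse Mercator on WGS84 gives φ = -10.54719983°, λ = -11.88139967°.

lat -10.5472°, lon -11.8814°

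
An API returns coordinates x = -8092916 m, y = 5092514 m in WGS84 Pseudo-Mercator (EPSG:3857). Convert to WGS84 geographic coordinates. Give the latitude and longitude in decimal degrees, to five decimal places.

lat 41.54130°, lon -72.69990°

R = 6378137 m. λ = x/R = -72.69990136°.
φ = 2·arctan(exp(y/R)) − 90° = 2·arctan(2.22206) − 90° = 41.54129900°.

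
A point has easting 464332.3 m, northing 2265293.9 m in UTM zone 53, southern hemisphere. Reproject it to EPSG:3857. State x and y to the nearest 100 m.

Unproject from UTM 53S (λ₀ = 135°) → φ = -69.71810018°, λ = 134.07799930°.
Web Mercator (R = 6378137 m): x = 14925494.609 m, y = -10977578.161 m.

x 14925500 m, y -10977600 m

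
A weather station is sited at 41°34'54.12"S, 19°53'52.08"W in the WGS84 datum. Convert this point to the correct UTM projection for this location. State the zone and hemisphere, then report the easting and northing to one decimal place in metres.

Longitude -19.8978° lies in the 6° band [-24°, -18°), giving zone 27; latitude is south of the equator, so 27S.
Zone 27 central meridian λ₀ = 6×27 − 183 = -21°; Δλ = +1.1022°.
Transverse Mercator on WGS84 with k₀ = 0.9996 gives E = 591877.640 m, N = 5396078.891 m.

Zone 27S: E 591877.6 m, N 5396078.9 m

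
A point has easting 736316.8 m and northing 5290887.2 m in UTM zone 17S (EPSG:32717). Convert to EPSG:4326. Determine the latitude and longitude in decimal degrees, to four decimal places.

Zone 17S: λ₀ = -81°, k₀ = 0.9996, false easting 500000 m, false northing 10000000 m.
Meridian distance M = (N − FN)/k₀ = -4710997.2 m.
Inverse transverse Mercator on WGS84 gives φ = -42.49830030°, λ = -78.12409995°.

lat -42.4983°, lon -78.1241°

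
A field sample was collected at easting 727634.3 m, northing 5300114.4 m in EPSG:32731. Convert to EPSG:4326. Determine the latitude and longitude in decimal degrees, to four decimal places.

lat -42.4179°, lon 5.7667°

Zone 31S: λ₀ = 3°, k₀ = 0.9996, false easting 500000 m, false northing 10000000 m.
Meridian distance M = (N − FN)/k₀ = -4701766.3 m.
Inverse transverse Mercator on WGS84 gives φ = -42.41789971°, λ = 5.76669983°.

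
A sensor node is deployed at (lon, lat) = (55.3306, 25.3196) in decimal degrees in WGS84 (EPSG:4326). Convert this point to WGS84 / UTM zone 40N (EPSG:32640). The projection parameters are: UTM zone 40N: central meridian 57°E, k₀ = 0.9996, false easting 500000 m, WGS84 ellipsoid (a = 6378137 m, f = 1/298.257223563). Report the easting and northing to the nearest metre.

E 331965 m, N 2801384 m

Zone 40 central meridian λ₀ = 6×40 − 183 = 57°; Δλ = -1.6694°.
Transverse Mercator on WGS84 with k₀ = 0.9996 gives E = 331964.524 m, N = 2801384.483 m.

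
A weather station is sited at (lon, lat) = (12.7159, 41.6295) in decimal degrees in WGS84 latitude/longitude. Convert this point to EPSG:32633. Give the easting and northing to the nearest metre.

Zone 33 central meridian λ₀ = 6×33 − 183 = 15°; Δλ = -2.2841°.
Transverse Mercator on WGS84 with k₀ = 0.9996 gives E = 309736.939 m, N = 4611161.427 m.

E 309737 m, N 4611161 m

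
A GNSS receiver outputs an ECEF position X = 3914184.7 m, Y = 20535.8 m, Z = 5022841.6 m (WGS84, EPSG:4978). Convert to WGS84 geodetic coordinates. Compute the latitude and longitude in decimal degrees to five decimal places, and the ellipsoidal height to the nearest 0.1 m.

lat 52.25750°, lon 0.30060°, h 3097.1 m

λ = atan2(Y, X) = 0.30059999°; p = √(X²+Y²) = 3914238.6 m.
Bowring's method on WGS84 (a = 6378137 m, b = 6356752.314 m) gives φ = 52.25750057°, h = 3097.103 m.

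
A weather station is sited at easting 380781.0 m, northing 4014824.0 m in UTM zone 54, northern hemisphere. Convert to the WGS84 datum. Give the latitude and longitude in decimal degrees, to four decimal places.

lat 36.2710°, lon 139.6727°

Zone 54N: λ₀ = 141°, k₀ = 0.9996, false easting 500000 m.
Meridian distance M = (N − FN)/k₀ = 4016430.6 m.
Inverse transverse Mercator on WGS84 gives φ = 36.27099975°, λ = 139.67270000°.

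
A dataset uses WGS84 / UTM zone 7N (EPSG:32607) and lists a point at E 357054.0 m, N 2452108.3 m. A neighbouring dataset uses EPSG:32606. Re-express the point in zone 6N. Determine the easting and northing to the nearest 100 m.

UTM 7N → geographic: φ = 22.16830038°, λ = -142.38640046°.
UTM 6N (λ₀ = -147°) forward: E = 976026.127 m, N = 2458698.062 m.

E 976000 m, N 2458700 m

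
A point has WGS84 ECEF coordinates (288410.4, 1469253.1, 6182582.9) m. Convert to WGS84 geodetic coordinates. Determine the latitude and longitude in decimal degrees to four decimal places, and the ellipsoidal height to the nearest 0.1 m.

λ = atan2(Y, X) = 78.89420214°; p = √(X²+Y²) = 1497292.6 m.
Bowring's method on WGS84 (a = 6378137 m, b = 6356752.314 m) gives φ = 76.47399962°, h = 3374.762 m.

lat 76.4740°, lon 78.8942°, h 3374.8 m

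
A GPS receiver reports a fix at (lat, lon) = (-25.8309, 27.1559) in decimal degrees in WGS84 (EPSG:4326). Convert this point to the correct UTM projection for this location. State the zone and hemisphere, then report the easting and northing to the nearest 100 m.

Zone 35S: E 515600 m, N 7143000 m

Longitude 27.1559° lies in the 6° band [24°, 30°), giving zone 35; latitude is south of the equator, so 35S.
Zone 35 central meridian λ₀ = 6×35 − 183 = 27°; Δλ = +0.1559°.
Transverse Mercator on WGS84 with k₀ = 0.9996 gives E = 515624.390 m, N = 7143033.437 m.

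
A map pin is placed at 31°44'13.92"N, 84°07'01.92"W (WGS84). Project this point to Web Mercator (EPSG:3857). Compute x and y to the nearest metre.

x -9363884 m, y 3728863 m

Web Mercator is spherical with R = a = 6378137 m.
x = R·λ = 6378137 × -1.468122098 = -9363883.871 m.
y = R·ln tan(π/4 + φ/2) = 6378137 × 0.584632043 = 3728863.264 m.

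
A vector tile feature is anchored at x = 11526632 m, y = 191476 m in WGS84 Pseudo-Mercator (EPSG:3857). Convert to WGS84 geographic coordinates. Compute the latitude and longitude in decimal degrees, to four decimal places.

lat 1.7198°, lon 103.5455°

R = 6378137 m. λ = x/R = 103.54549700°.
φ = 2·arctan(exp(y/R)) − 90° = 2·arctan(1.03048) − 90° = 1.71979987°.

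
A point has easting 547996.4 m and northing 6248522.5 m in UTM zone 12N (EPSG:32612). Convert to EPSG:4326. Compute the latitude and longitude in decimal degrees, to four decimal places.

lat 56.3789°, lon -110.2228°

Zone 12N: λ₀ = -111°, k₀ = 0.9996, false easting 500000 m.
Meridian distance M = (N − FN)/k₀ = 6251022.9 m.
Inverse transverse Mercator on WGS84 gives φ = 56.37889988°, λ = -110.22279989°.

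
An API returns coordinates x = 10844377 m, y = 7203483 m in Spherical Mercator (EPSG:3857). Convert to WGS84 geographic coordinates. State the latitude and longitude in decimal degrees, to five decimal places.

R = 6378137 m. λ = x/R = 97.41669606°.
φ = 2·arctan(exp(y/R)) − 90° = 2·arctan(3.09381) − 90° = 54.17559881°.

lat 54.17560°, lon 97.41670°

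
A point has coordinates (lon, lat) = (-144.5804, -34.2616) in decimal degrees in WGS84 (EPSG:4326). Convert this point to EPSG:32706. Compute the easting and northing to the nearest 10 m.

Zone 6 central meridian λ₀ = 6×6 − 183 = -147°; Δλ = +2.4196°.
Transverse Mercator on WGS84 with k₀ = 0.9996 gives E = 722781.964 m, N = 6206188.530 m.

E 722780 m, N 6206190 m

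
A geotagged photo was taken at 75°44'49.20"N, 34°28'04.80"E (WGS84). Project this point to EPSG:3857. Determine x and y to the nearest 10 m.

Web Mercator is spherical with R = a = 6378137 m.
x = R·λ = 6378137 × 0.601580087 = 3836960.209 m.
y = R·ln tan(π/4 + φ/2) = 6378137 × 2.079231170 = 13261621.254 m.

x 3836960 m, y 13261620 m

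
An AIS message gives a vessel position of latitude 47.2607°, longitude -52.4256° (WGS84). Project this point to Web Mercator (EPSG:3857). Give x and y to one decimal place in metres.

x -5835991.1 m, y 5984731.2 m

Web Mercator is spherical with R = a = 6378137 m.
x = R·λ = 6378137 × -0.914999332 = -5835991.097 m.
y = R·ln tan(π/4 + φ/2) = 6378137 × 0.938319646 = 5984731.2498 m.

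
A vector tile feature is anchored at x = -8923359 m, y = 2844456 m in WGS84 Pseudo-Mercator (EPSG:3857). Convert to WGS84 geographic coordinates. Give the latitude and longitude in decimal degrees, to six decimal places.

lat 24.745000°, lon -80.159898°

R = 6378137 m. λ = x/R = -80.15989775°.
φ = 2·arctan(exp(y/R)) − 90° = 2·arctan(1.56200) − 90° = 24.74500022°.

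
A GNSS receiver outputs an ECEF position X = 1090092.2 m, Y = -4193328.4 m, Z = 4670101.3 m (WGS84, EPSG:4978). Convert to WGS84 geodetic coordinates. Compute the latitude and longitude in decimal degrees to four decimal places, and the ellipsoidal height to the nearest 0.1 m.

λ = atan2(Y, X) = -75.42800030°; p = √(X²+Y²) = 4332701.7 m.
Bowring's method on WGS84 (a = 6378137 m, b = 6356752.314 m) gives φ = 47.33800032°, h = 3794.503 m.

lat 47.3380°, lon -75.4280°, h 3794.5 m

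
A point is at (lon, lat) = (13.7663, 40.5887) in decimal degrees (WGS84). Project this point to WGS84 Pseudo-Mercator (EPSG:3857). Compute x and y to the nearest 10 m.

x 1532460 m, y 4951860 m

Web Mercator is spherical with R = a = 6378137 m.
x = R·λ = 6378137 × 0.240267261 = 1532457.506 m.
y = R·ln tan(π/4 + φ/2) = 6378137 × 0.776380782 = 4951862.993 m.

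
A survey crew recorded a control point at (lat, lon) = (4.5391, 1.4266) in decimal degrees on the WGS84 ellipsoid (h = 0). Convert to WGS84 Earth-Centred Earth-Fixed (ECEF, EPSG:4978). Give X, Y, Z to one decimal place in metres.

WGS84: a = 6378137 m, e² = 0.006694380; N(φ) = a/√(1−e²sin²φ) = 6378270.713 m.
X = (N+h)·cosφ·cosλ = 6356294.832 m; Y = (N+h)·cosφ·sinλ = 158297.254 m; Z = (N(1−e²)+h)·sinφ = 501393.362 m.

X 6356294.8 m, Y 158297.3 m, Z 501393.4 m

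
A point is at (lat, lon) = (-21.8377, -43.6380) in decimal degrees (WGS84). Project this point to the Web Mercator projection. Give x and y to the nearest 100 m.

x -4857800 m, y -2492100 m

Web Mercator is spherical with R = a = 6378137 m.
x = R·λ = 6378137 × -0.761626779 = -4857759.939 m.
y = R·ln tan(π/4 + φ/2) = 6378137 × -0.390717587 = -2492050.298 m.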